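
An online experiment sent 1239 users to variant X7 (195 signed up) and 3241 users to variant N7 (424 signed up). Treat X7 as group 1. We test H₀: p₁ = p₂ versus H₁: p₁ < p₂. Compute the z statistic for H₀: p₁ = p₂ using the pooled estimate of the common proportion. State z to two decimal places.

z = 2.30

p̂₁ = 195/1239 ≈ 0.15738, p̂₂ = 424/3241 ≈ 0.13082.
Pooled p̂ = (195+424)/(1239+3241) = 619/4480 = 0.13817.
SE = √(0.119079 × 0.00111565) = 0.01153.
z = (0.15738 − 0.13082)/0.01153 = 0.02656/0.01153 = 2.30.
p-value = P(Z < 2.304) ≈ 0.9894.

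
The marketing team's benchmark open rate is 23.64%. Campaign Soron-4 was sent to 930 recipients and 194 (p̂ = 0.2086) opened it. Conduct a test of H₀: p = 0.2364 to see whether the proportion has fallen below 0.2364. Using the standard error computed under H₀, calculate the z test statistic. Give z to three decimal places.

p̂ = 194/930 ≈ 0.208602.
Under H₀, SE = √(0.2364·0.7636/930) = √(0.000194102) = 0.013932.
z = (0.208602 − 0.2364)/0.013932 = -0.027798/0.013932 = -1.995.
p-value = P(Z < -1.995) ≈ 0.0230.

z = -1.995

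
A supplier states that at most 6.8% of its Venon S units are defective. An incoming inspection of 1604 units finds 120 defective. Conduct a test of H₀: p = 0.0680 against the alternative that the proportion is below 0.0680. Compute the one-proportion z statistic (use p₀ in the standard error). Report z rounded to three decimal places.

z = 1.084

p̂ = 120/1604 = 0.074813.
Standard error under H₀: √(0.068×0.932/1604) = 0.006286.
z = (0.074813 − 0.068)/0.006286 = 0.006813/0.006286 = 1.084.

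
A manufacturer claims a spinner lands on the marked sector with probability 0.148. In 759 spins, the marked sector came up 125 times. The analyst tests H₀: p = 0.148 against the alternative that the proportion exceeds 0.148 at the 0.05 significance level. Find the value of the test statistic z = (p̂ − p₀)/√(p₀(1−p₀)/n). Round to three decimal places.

p̂ = 125/759 = 0.16469.
Standard error under H₀: √(0.148×0.852/759) = 0.01289.
z = (0.16469 − 0.148)/0.01289 = 0.01669/0.01289 = 1.295.
p-value = P(Z > 1.295) ≈ 0.0977. With α = 0.05, fail to reject H₀.

z = 1.295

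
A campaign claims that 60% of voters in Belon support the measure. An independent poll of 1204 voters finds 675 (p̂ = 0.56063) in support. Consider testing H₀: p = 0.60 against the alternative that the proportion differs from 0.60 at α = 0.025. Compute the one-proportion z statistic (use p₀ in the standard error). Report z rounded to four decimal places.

z = -2.7884

p̂ = 675/1204 ≈ 0.560631.
Under H₀, SE = √(0.6·0.4/1204) = √(0.000199336) = 0.014119.
z = (0.560631 − 0.6)/0.014119 = -0.039369/0.014119 = -2.7884.
Two-sided p-value ≈ 2·Φ(−2.788) = 0.0053; since p < α = 0.025, reject H₀.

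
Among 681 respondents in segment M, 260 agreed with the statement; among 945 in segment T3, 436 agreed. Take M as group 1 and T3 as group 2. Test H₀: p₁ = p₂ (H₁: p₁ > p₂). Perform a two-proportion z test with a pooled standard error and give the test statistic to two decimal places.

z = -3.20

p̂₁ = 260/681 = 0.3818, p̂₂ = 436/945 = 0.4614.
Pooled p̂ = (260+436)/(681+945) = 696/1626 = 0.4280.
SE = √(p̂(1−p̂)(1/n₁+1/n₂)) = √(0.4280·0.5720·0.00252663) = √(0.000618576) = 0.0249.
z = (0.3818 − 0.4614)/0.0249 = -0.0796/0.0249 = -3.20.
p-value = P(Z > -3.200) ≈ 0.9993.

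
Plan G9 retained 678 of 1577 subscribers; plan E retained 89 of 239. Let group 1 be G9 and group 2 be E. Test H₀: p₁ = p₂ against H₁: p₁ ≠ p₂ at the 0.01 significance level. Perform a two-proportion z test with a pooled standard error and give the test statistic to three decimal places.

z = 1.678

p̂₁ = 678/1577 ≈ 0.42993, p̂₂ = 89/239 ≈ 0.37238.
Pooled p̂ = (678+89)/(1577+239) = 767/1816 = 0.42236.
SE = √(p̂(1−p̂)(1/n₁+1/n₂)) = √(0.42236·0.57764·0.00481822) = √(0.00117551) = 0.03429.
z = (0.42993 − 0.37238)/0.03429 = 0.05755/0.03429 = 1.678.
Two-sided p-value ≈ 2·Φ(−1.678) = 0.0933, so at α = 0.01 we fail to reject H₀.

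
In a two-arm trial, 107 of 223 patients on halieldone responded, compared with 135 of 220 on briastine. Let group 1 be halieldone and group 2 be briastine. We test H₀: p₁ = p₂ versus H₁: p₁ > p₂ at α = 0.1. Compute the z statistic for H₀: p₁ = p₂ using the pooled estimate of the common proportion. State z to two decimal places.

p̂₁ = 107/223 ≈ 0.4798, p̂₂ = 135/220 ≈ 0.6136.
Pooled p̂ = (107+135)/(223+220) = 242/443 = 0.5463.
SE = √(0.247859 × 0.00902976) = 0.0473.
z = (0.4798 − 0.6136)/0.0473 = -0.1338/0.0473 = -2.83.
p-value = P(Z > -2.829) ≈ 0.9977. With α = 0.1, fail to reject H₀.

z = -2.83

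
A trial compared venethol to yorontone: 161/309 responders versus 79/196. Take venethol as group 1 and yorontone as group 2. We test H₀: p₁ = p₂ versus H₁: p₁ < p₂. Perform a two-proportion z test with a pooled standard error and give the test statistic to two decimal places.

z = 2.59

p̂₁ = 161/309 ≈ 0.5210, p̂₂ = 79/196 ≈ 0.4031.
Pooled p̂ = (161+79)/(309+196) = 240/505 = 0.4752.
SE = √(0.249387 × 0.00833829) = 0.0456.
z = (0.5210 − 0.4031)/0.0456 = 0.1179/0.0456 = 2.59.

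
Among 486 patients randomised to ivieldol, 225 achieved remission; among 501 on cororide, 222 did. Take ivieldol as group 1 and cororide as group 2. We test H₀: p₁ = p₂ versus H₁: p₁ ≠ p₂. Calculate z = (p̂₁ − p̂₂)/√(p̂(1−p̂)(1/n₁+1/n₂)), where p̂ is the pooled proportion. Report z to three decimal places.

z = 0.626

p̂₁ = 225/486 = 0.46296, p̂₂ = 222/501 = 0.44311.
Pooled p̂ = (225+222)/(486+501) = 447/987 = 0.45289.
SE = √(p̂(1−p̂)(1/n₁+1/n₂)) = √(0.45289·0.54711·0.00405362) = √(0.00100441) = 0.03169.
z = (0.46296 − 0.44311)/0.03169 = 0.01985/0.03169 = 0.626.
Two-sided p-value ≈ 2·Φ(−0.626) = 0.5311.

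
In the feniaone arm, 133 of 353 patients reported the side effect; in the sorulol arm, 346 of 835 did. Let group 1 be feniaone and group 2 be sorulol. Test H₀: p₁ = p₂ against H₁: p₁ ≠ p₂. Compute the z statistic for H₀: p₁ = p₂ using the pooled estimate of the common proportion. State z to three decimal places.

p̂₁ = 133/353 ≈ 0.37677, p̂₂ = 346/835 ≈ 0.41437.
Pooled p̂ = (133+346)/(353+835) = 479/1188 = 0.40320.
SE = √(0.240629 × 0.00403047) = 0.03114.
z = (0.37677 − 0.41437)/0.03114 = -0.03760/0.03114 = -1.207.
p-value = 2·P(Z > 1.207) ≈ 0.2273.

z = -1.207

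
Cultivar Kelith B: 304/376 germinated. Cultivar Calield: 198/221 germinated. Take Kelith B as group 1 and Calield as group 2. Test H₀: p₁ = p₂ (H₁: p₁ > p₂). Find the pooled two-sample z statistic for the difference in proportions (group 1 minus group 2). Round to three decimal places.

p̂₁ = 304/376 = 0.80851, p̂₂ = 198/221 = 0.89593.
Pooled p̂ = (304+198)/(376+221) = 502/597 = 0.84087.
SE = √(0.133807 × 0.00718446) = 0.03101.
z = (0.80851 − 0.89593)/0.03101 = -0.08742/0.03101 = -2.819.
p-value = P(Z > -2.819) ≈ 0.9976.

z = -2.819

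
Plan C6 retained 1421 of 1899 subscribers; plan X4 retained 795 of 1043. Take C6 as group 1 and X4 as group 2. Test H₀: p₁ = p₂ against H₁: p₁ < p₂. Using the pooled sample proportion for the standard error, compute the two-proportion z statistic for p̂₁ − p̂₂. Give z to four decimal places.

z = -0.8387

p̂₁ = 1421/1899 ≈ 0.7482886, p̂₂ = 795/1043 ≈ 0.7622244.
Pooled p̂ = (1421+795)/(1899+1043) = 2216/2942 = 0.7532291.
SE = √(p̂(1−p̂)(1/n₁+1/n₂)) = √(0.7532291·0.2467709·0.00148537) = √(0.000276092) = 0.0166160.
z = (0.7482886 − 0.7622244)/0.0166160 = -0.0139358/0.0166160 = -0.8387.
p-value = P(Z < -0.839) ≈ 0.2008.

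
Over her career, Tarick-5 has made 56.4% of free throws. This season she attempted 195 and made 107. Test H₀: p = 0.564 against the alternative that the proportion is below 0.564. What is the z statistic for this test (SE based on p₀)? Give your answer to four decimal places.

p̂ = 107/195 = 0.548718.
SE = √(p₀(1−p₀)/n) = √(0.2459/195) = 0.035511.
z = (0.548718 − 0.564)/0.035511 = -0.015282/0.035511 = -0.4303.
p-value = P(Z < -0.430) ≈ 0.3335.

z = -0.4303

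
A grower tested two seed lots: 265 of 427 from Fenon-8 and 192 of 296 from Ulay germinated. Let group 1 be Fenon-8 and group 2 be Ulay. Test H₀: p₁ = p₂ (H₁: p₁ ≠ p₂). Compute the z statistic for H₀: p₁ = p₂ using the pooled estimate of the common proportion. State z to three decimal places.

p̂₁ = 265/427 ≈ 0.62061, p̂₂ = 192/296 ≈ 0.64865.
Pooled p̂ = (265+192)/(427+296) = 457/723 = 0.63209.
SE = √(p̂(1−p̂)(1/n₁+1/n₂)) = √(0.63209·0.36791·0.0057203) = √(0.00133027) = 0.03647.
z = (0.62061 − 0.64865)/0.03647 = -0.02804/0.03647 = -0.769.

z = -0.769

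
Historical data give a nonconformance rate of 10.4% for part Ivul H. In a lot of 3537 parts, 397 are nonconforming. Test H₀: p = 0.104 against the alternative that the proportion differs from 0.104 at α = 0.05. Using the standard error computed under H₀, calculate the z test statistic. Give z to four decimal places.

z = 1.6058

p̂ = 397/3537 ≈ 0.1122420.
Standard error under H₀: √(0.104×0.896/3537) = 0.0051328.
z = (0.1122420 − 0.104)/0.0051328 = 0.0082420/0.0051328 = 1.6058.
Two-sided p-value ≈ 2·Φ(−1.606) = 0.1083. With α = 0.05, fail to reject H₀.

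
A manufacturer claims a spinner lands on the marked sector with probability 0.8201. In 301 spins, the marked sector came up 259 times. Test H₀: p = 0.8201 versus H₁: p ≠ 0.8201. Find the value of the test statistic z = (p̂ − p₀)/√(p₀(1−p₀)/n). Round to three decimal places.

p̂ = 259/301 = 0.86047.
Standard error under H₀: √(0.8201×0.1799/301) = 0.02214.
z = (0.86047 − 0.8201)/0.02214 = 0.04037/0.02214 = 1.823.
p-value = 2·P(Z > 1.823) ≈ 0.0683.

z = 1.823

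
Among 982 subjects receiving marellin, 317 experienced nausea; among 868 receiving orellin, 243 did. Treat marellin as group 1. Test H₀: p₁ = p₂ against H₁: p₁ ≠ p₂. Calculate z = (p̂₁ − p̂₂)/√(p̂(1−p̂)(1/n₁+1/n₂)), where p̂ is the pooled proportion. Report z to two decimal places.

p̂₁ = 317/982 = 0.3228, p̂₂ = 243/868 = 0.2800.
Pooled p̂ = (317+243)/(982+868) = 560/1850 = 0.3027.
SE = √(p̂(1−p̂)(1/n₁+1/n₂)) = √(0.3027·0.6973·0.0021704) = √(0.000458115) = 0.0214.
z = (0.3228 − 0.2800)/0.0214 = 0.0428/0.0214 = 2.00.

z = 2.00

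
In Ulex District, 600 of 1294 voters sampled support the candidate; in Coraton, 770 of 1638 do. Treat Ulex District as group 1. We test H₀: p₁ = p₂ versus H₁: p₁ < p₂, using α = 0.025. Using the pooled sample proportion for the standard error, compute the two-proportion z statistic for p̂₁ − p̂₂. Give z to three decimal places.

p̂₁ = 600/1294 ≈ 0.46368, p̂₂ = 770/1638 ≈ 0.47009.
Pooled p̂ = (600+770)/(1294+1638) = 1370/2932 = 0.46726.
SE = √(0.248928 × 0.0013833) = 0.01856.
z = (0.46368 − 0.47009)/0.01856 = -0.00641/0.01856 = -0.345.
p-value = P(Z < -0.345) ≈ 0.3649. With α = 0.025, fail to reject H₀.

z = -0.345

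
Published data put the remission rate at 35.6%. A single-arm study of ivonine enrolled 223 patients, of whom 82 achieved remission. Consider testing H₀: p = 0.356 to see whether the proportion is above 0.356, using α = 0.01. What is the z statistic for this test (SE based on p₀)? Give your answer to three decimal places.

p̂ = 82/223 = 0.36771.
Standard error under H₀: √(0.356×0.644/223) = 0.03206.
z = (0.36771 − 0.356)/0.03206 = 0.01171/0.03206 = 0.365.
p-value = P(Z > 0.365) ≈ 0.3574; since p > α = 0.01, fail to reject H₀.

z = 0.365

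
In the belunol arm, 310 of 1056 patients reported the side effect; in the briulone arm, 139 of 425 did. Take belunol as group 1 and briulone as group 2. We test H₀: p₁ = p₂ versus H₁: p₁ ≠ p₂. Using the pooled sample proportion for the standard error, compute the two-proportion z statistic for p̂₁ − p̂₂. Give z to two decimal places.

z = -1.27

p̂₁ = 310/1056 = 0.2936, p̂₂ = 139/425 = 0.3271.
Pooled p̂ = (310+139)/(1056+425) = 449/1481 = 0.3032.
SE = √(p̂(1−p̂)(1/n₁+1/n₂)) = √(0.3032·0.6968·0.00329991) = √(0.000697137) = 0.0264.
z = (0.2936 − 0.3271)/0.0264 = -0.0335/0.0264 = -1.27.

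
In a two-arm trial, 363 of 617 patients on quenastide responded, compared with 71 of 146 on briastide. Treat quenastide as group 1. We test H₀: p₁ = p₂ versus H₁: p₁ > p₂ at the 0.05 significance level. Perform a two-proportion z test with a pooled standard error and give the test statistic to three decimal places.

p̂₁ = 363/617 = 0.588331, p̂₂ = 71/146 = 0.486301.
Pooled p̂ = (363+71)/(617+146) = 434/763 = 0.568807.
SE = √(0.245266 × 0.00847006) = 0.045579.
z = (0.588331 − 0.486301)/0.045579 = 0.102030/0.045579 = 2.239.
p-value = P(Z > 2.239) ≈ 0.0126, so at α = 0.05 we reject H₀.

z = 2.239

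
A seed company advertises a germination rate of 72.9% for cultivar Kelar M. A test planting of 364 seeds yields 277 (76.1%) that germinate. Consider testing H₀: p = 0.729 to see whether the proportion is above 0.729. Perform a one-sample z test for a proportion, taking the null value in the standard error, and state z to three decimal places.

p̂ = 277/364 = 0.76099.
Under H₀, SE = √(0.729·0.271/364) = √(0.000542745) = 0.02330.
z = (0.76099 − 0.729)/0.02330 = 0.03199/0.02330 = 1.373.

z = 1.373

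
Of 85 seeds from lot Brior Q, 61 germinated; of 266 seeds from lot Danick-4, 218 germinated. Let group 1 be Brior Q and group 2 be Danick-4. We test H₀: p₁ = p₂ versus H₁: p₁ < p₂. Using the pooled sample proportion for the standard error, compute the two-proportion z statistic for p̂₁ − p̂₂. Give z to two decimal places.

z = -2.03

p̂₁ = 61/85 ≈ 0.7176, p̂₂ = 218/266 ≈ 0.8195.
Pooled p̂ = (61+218)/(85+266) = 279/351 = 0.7949.
SE = √(0.163051 × 0.0155241) = 0.0503.
z = (0.7176 − 0.8195)/0.0503 = -0.1019/0.0503 = -2.03.
p-value = P(Z < -2.025) ≈ 0.0214.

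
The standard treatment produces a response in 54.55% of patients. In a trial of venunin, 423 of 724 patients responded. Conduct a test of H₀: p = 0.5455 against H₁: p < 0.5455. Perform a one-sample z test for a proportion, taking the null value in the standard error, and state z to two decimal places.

p̂ = 423/724 = 0.58425.
Under H₀, SE = √(0.5455·0.4545/724) = √(0.000342444) = 0.01851.
z = (0.58425 − 0.5455)/0.01851 = 0.03875/0.01851 = 2.09.
p-value = P(Z < 2.094) ≈ 0.9819.

z = 2.09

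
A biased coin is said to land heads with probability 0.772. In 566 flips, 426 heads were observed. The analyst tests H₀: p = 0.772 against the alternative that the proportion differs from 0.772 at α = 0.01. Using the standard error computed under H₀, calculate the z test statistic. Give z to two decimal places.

p̂ = 426/566 ≈ 0.7527.
Under H₀, SE = √(0.772·0.228/566) = √(0.000310982) = 0.0176.
z = (0.7527 − 0.772)/0.0176 = -0.0193/0.0176 = -1.10.
Two-sided p-value ≈ 2·Φ(−1.097) = 0.2725. With α = 0.01, fail to reject H₀.

z = -1.10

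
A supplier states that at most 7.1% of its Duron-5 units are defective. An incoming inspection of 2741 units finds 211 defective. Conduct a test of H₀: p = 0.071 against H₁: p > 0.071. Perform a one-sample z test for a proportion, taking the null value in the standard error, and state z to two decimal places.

p̂ = 211/2741 ≈ 0.0770.
Standard error under H₀: √(0.071×0.929/2741) = 0.0049.
z = (0.0770 − 0.071)/0.0049 = 0.0060/0.0049 = 1.22.
p-value = P(Z > 1.219) ≈ 0.1114.

z = 1.22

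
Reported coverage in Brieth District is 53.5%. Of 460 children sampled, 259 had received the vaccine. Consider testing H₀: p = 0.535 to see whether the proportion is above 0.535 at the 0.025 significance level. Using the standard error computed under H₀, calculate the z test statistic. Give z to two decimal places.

z = 1.21

p̂ = 259/460 = 0.56304.
Standard error under H₀: √(0.535×0.465/460) = 0.02326.
z = (0.56304 − 0.535)/0.02326 = 0.02804/0.02326 = 1.21.
p-value = P(Z > 1.206) ≈ 0.1139, so at α = 0.025 we fail to reject H₀.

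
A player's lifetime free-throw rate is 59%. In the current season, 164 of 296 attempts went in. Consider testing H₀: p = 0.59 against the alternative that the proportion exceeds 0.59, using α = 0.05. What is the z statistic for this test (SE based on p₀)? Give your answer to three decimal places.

z = -1.257

p̂ = 164/296 = 0.55405.
SE = √(p₀(1−p₀)/n) = √(0.2419/296) = 0.02859.
z = (0.55405 − 0.59)/0.02859 = -0.03595/0.02859 = -1.257.
p-value = P(Z > -1.257) ≈ 0.8957; since p > α = 0.05, fail to reject H₀.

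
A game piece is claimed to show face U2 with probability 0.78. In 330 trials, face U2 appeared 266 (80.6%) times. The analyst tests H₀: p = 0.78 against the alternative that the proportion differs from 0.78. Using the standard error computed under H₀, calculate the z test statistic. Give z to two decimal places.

p̂ = 266/330 = 0.8061.
Standard error under H₀: √(0.78×0.22/330) = 0.0228.
z = (0.8061 − 0.78)/0.0228 = 0.0261/0.0228 = 1.14.
p-value = 2·P(Z > 1.143) ≈ 0.2531.

z = 1.14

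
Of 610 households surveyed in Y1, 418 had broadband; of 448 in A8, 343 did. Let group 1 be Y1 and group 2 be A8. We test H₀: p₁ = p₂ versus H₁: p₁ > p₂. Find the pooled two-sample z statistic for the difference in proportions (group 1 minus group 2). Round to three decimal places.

p̂₁ = 418/610 = 0.685246, p̂₂ = 343/448 = 0.765625.
Pooled p̂ = (418+343)/(610+448) = 761/1058 = 0.719282.
SE = √(0.201916 × 0.00387149) = 0.027959.
z = (0.685246 − 0.765625)/0.027959 = -0.080379/0.027959 = -2.875.

z = -2.875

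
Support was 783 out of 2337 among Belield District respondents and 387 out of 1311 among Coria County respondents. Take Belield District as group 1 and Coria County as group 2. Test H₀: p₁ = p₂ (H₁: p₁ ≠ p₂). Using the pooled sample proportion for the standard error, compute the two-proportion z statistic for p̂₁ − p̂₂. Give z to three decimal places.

z = 2.474

p̂₁ = 783/2337 = 0.33504, p̂₂ = 387/1311 = 0.29519.
Pooled p̂ = (783+387)/(2337+1311) = 1170/3648 = 0.32072.
SE = √(p̂(1−p̂)(1/n₁+1/n₂)) = √(0.32072·0.67928·0.00119068) = √(0.000259401) = 0.01611.
z = (0.33504 − 0.29519)/0.01611 = 0.03985/0.01611 = 2.474.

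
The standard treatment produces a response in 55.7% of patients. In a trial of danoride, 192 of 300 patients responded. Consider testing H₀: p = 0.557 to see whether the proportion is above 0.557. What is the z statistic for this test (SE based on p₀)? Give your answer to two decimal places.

p̂ = 192/300 = 0.6400.
Under H₀, SE = √(0.557·0.443/300) = √(0.000822503) = 0.0287.
z = (0.6400 − 0.557)/0.0287 = 0.0830/0.0287 = 2.89.
p-value = P(Z > 2.894) ≈ 0.0019.

z = 2.89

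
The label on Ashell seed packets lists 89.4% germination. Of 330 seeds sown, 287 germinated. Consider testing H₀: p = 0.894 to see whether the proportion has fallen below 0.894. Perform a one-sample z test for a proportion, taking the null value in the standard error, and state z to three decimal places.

z = -1.434

p̂ = 287/330 = 0.86970.
SE = √(p₀(1−p₀)/n) = √(0.094764/330) = 0.01695.
z = (0.86970 − 0.894)/0.01695 = -0.02430/0.01695 = -1.434.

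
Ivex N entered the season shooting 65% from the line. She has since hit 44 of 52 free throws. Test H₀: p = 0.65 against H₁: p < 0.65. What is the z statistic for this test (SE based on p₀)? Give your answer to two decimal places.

z = 2.97

p̂ = 44/52 ≈ 0.8462.
Under H₀, SE = √(0.65·0.35/52) = √(0.004375) = 0.0661.
z = (0.8462 − 0.65)/0.0661 = 0.1962/0.0661 = 2.97.
p-value = P(Z < 2.966) ≈ 0.9985.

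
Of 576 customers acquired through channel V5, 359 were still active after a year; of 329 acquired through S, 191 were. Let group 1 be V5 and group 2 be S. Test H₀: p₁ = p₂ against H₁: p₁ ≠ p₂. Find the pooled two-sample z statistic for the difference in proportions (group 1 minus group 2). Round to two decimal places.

p̂₁ = 359/576 = 0.6233, p̂₂ = 191/329 = 0.5805.
Pooled p̂ = (359+191)/(576+329) = 550/905 = 0.6077.
SE = √(p̂(1−p̂)(1/n₁+1/n₂)) = √(0.6077·0.3923·0.00477562) = √(0.00113848) = 0.0337.
z = (0.6233 − 0.5805)/0.0337 = 0.0428/0.0337 = 1.27.

z = 1.27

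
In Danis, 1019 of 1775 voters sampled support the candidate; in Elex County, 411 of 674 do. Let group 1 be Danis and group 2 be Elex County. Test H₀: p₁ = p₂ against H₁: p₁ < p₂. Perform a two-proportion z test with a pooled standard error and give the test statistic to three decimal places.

z = -1.601

p̂₁ = 1019/1775 = 0.57408, p̂₂ = 411/674 = 0.60979.
Pooled p̂ = (1019+411)/(1775+674) = 1430/2449 = 0.58391.
SE = √(p̂(1−p̂)(1/n₁+1/n₂)) = √(0.58391·0.41609·0.00204706) = √(0.000497351) = 0.02230.
z = (0.57408 − 0.60979)/0.02230 = -0.03571/0.02230 = -1.601.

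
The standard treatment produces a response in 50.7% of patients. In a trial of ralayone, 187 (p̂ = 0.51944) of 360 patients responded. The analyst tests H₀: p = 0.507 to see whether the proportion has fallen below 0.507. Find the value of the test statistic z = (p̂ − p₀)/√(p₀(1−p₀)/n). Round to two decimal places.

z = 0.47

p̂ = 187/360 ≈ 0.5194.
Standard error under H₀: √(0.507×0.493/360) = 0.0263.
z = (0.5194 − 0.507)/0.0263 = 0.0124/0.0263 = 0.47.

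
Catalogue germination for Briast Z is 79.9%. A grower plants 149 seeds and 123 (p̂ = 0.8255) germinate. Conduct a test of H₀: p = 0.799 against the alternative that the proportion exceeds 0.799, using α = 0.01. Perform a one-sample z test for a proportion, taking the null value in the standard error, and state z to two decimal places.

z = 0.81

p̂ = 123/149 = 0.8255.
SE = √(p₀(1−p₀)/n) = √(0.1606/149) = 0.0328.
z = (0.8255 − 0.799)/0.0328 = 0.0265/0.0328 = 0.81.
p-value = P(Z > 0.807) ≈ 0.2098. With α = 0.01, fail to reject H₀.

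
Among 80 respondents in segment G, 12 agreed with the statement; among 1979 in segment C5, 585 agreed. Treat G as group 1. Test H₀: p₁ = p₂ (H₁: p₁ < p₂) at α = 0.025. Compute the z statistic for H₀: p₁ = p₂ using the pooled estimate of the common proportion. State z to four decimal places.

p̂₁ = 12/80 = 0.150000, p̂₂ = 585/1979 = 0.295604.
Pooled p̂ = (12+585)/(80+1979) = 597/2059 = 0.289947.
SE = √(p̂(1−p̂)(1/n₁+1/n₂)) = √(0.289947·0.710053·0.0130053) = √(0.0026775) = 0.051745.
z = (0.150000 − 0.295604)/0.051745 = -0.145604/0.051745 = -2.8139.
p-value = P(Z < -2.814) ≈ 0.0024; since p < α = 0.025, reject H₀.

z = -2.8139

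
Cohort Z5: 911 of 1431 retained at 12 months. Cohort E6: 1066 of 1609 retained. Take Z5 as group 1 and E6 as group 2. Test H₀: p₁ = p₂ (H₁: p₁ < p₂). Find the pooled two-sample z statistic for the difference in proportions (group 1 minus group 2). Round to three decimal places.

p̂₁ = 911/1431 ≈ 0.63662, p̂₂ = 1066/1609 ≈ 0.66252.
Pooled p̂ = (911+1066)/(1431+1609) = 1977/3040 = 0.65033.
SE = √(0.227401 × 0.00132032) = 0.01733.
z = (0.63662 − 0.66252)/0.01733 = -0.02590/0.01733 = -1.495.
p-value = P(Z < -1.495) ≈ 0.0674.

z = -1.495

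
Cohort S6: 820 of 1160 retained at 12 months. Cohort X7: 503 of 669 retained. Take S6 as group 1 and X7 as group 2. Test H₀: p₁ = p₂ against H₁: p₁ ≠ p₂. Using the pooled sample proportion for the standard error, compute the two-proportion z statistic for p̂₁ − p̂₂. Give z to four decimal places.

z = -2.0708

p̂₁ = 820/1160 = 0.706897, p̂₂ = 503/669 = 0.751868.
Pooled p̂ = (820+503)/(1160+669) = 1323/1829 = 0.723346.
SE = √(p̂(1−p̂)(1/n₁+1/n₂)) = √(0.723346·0.276654·0.00235684) = √(0.000471642) = 0.021717.
z = (0.706897 − 0.751868)/0.021717 = -0.044971/0.021717 = -2.0708.
p-value = 2·P(Z > 2.071) ≈ 0.0384.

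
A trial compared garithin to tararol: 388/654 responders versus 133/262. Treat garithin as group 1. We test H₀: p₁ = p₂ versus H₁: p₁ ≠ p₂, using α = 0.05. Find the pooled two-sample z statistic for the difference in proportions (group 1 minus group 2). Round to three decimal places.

z = 2.365

p̂₁ = 388/654 = 0.59327, p̂₂ = 133/262 = 0.50763.
Pooled p̂ = (388+133)/(654+262) = 521/916 = 0.56878.
SE = √(p̂(1−p̂)(1/n₁+1/n₂)) = √(0.56878·0.43122·0.00534585) = √(0.00131117) = 0.03621.
z = (0.59327 − 0.50763)/0.03621 = 0.08564/0.03621 = 2.365.
Two-sided p-value ≈ 2·Φ(−2.365) = 0.0180, so at α = 0.05 we reject H₀.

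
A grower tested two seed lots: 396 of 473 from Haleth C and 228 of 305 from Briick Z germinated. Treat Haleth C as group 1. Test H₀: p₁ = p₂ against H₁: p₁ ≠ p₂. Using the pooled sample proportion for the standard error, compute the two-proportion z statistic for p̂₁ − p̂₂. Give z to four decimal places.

z = 3.0645

p̂₁ = 396/473 ≈ 0.8372093, p̂₂ = 228/305 ≈ 0.7475410.
Pooled p̂ = (396+228)/(473+305) = 624/778 = 0.8020566.
SE = √(p̂(1−p̂)(1/n₁+1/n₂)) = √(0.8020566·0.1979434·0.00539285) = √(0.000856179) = 0.0292605.
z = (0.8372093 − 0.7475410)/0.0292605 = 0.0896683/0.0292605 = 3.0645.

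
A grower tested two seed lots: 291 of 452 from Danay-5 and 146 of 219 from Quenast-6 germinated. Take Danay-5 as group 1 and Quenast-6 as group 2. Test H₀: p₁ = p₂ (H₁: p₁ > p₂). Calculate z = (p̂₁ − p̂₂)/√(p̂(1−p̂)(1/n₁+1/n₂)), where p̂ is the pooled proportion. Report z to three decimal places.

p̂₁ = 291/452 = 0.64381, p̂₂ = 146/219 = 0.66667.
Pooled p̂ = (291+146)/(452+219) = 437/671 = 0.65127.
SE = √(0.227118 × 0.0067786) = 0.03924.
z = (0.64381 − 0.66667)/0.03924 = -0.02286/0.03924 = -0.583.
p-value = P(Z > -0.583) ≈ 0.7199.

z = -0.583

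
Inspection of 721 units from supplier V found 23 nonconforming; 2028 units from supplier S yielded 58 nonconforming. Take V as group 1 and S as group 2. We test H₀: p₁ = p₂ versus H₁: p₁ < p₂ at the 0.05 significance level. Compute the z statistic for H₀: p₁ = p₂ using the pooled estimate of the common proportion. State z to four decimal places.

z = 0.4501

p̂₁ = 23/721 = 0.031900, p̂₂ = 58/2028 = 0.028600.
Pooled p̂ = (23+58)/(721+2028) = 81/2749 = 0.029465.
SE = √(0.0285971 × 0.00188006) = 0.007332.
z = (0.031900 − 0.028600)/0.007332 = 0.003300/0.007332 = 0.4501.
p-value = P(Z < 0.450) ≈ 0.6737, so at α = 0.05 we fail to reject H₀.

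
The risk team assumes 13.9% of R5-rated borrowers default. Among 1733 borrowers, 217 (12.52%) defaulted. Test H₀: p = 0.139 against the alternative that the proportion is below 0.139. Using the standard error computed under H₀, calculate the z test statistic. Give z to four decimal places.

z = -1.6586

p̂ = 217/1733 = 0.1252164.
SE = √(p₀(1−p₀)/n) = √(0.11968/1733) = 0.0083102.
z = (0.1252164 − 0.139)/0.0083102 = -0.0137836/0.0083102 = -1.6586.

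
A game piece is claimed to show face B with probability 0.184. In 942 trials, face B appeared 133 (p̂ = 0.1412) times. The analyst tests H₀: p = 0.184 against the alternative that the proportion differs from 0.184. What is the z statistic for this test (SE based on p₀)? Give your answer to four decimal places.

p̂ = 133/942 ≈ 0.141189.
SE = √(p₀(1−p₀)/n) = √(0.15014/942) = 0.012625.
z = (0.141189 − 0.184)/0.012625 = -0.042811/0.012625 = -3.3910.
p-value = 2·P(Z > 3.391) ≈ 0.0007.

z = -3.3910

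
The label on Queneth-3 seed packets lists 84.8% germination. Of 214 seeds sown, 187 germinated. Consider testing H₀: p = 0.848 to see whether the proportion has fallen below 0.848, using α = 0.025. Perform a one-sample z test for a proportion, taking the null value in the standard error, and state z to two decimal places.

z = 1.05

p̂ = 187/214 ≈ 0.8738.
Standard error under H₀: √(0.848×0.152/214) = 0.0245.
z = (0.8738 − 0.848)/0.0245 = 0.0258/0.0245 = 1.05.
p-value = P(Z < 1.053) ≈ 0.8537. With α = 0.025, fail to reject H₀.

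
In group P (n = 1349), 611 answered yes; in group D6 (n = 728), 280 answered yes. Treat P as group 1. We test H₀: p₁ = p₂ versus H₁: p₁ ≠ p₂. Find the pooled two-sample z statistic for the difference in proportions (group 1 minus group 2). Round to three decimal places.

p̂₁ = 611/1349 ≈ 0.45293, p̂₂ = 280/728 ≈ 0.38462.
Pooled p̂ = (611+280)/(1349+728) = 891/2077 = 0.42898.
SE = √(p̂(1−p̂)(1/n₁+1/n₂)) = √(0.42898·0.57102·0.00211492) = √(0.000518063) = 0.02276.
z = (0.45293 − 0.38462)/0.02276 = 0.06831/0.02276 = 3.001.

z = 3.001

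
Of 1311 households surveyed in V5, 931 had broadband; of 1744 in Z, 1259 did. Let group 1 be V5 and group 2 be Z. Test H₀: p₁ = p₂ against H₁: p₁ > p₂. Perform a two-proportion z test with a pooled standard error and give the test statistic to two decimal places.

z = -0.71

p̂₁ = 931/1311 = 0.71014, p̂₂ = 1259/1744 = 0.72190.
Pooled p̂ = (931+1259)/(1311+1744) = 2190/3055 = 0.71686.
SE = √(p̂(1−p̂)(1/n₁+1/n₂)) = √(0.71686·0.28314·0.00133617) = √(0.000271206) = 0.01647.
z = (0.71014 − 0.72190)/0.01647 = -0.01176/0.01647 = -0.71.
p-value = P(Z > -0.714) ≈ 0.7624.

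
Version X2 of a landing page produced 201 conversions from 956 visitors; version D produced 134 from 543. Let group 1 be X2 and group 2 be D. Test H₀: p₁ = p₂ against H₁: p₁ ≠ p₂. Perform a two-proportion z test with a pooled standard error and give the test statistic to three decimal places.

z = -1.632

p̂₁ = 201/956 = 0.21025, p̂₂ = 134/543 = 0.24678.
Pooled p̂ = (201+134)/(956+543) = 335/1499 = 0.22348.
SE = √(0.173538 × 0.00288765) = 0.02239.
z = (0.21025 − 0.24678)/0.02239 = -0.03653/0.02239 = -1.632.
Two-sided p-value ≈ 2·Φ(−1.632) = 0.1027.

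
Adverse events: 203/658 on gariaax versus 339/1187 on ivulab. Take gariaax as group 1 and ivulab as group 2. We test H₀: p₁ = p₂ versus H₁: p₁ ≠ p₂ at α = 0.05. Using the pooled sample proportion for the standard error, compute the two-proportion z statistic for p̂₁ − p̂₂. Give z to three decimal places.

z = 1.035

p̂₁ = 203/658 = 0.30851, p̂₂ = 339/1187 = 0.28559.
Pooled p̂ = (203+339)/(658+1187) = 542/1845 = 0.29377.
SE = √(p̂(1−p̂)(1/n₁+1/n₂)) = √(0.29377·0.70623·0.00236222) = √(0.000490084) = 0.02214.
z = (0.30851 − 0.28559)/0.02214 = 0.02292/0.02214 = 1.035.
p-value = 2·P(Z > 1.035) ≈ 0.3006. With α = 0.05, fail to reject H₀.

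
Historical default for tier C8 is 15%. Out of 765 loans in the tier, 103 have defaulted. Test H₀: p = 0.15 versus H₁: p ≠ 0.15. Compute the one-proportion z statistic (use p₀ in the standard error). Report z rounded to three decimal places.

p̂ = 103/765 = 0.13464.
Under H₀, SE = √(0.15·0.85/765) = √(0.000166667) = 0.01291.
z = (0.13464 − 0.15)/0.01291 = -0.01536/0.01291 = -1.190.
p-value = 2·P(Z > 1.190) ≈ 0.2341.

z = -1.190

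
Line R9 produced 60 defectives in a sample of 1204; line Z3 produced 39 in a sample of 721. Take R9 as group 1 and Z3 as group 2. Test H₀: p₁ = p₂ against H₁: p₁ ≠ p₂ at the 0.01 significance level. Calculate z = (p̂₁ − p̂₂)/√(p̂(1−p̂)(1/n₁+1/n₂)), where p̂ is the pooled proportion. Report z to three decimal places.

z = -0.409

p̂₁ = 60/1204 ≈ 0.049834, p̂₂ = 39/721 ≈ 0.054092.
Pooled p̂ = (60+39)/(1204+721) = 99/1925 = 0.051429.
SE = √(p̂(1−p̂)(1/n₁+1/n₂)) = √(0.051429·0.948571·0.00221753) = √(0.000108179) = 0.010401.
z = (0.049834 − 0.054092)/0.010401 = -0.004258/0.010401 = -0.409.
p-value = 2·P(Z > 0.409) ≈ 0.6823. With α = 0.01, fail to reject H₀.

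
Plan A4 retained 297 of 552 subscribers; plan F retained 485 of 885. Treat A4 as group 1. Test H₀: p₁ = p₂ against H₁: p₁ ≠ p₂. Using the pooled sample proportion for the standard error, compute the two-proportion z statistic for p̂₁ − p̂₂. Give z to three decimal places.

p̂₁ = 297/552 = 0.53804, p̂₂ = 485/885 = 0.54802.
Pooled p̂ = (297+485)/(552+885) = 782/1437 = 0.54419.
SE = √(0.248047 × 0.00294154) = 0.02701.
z = (0.53804 − 0.54802)/0.02701 = -0.00998/0.02701 = -0.369.

z = -0.369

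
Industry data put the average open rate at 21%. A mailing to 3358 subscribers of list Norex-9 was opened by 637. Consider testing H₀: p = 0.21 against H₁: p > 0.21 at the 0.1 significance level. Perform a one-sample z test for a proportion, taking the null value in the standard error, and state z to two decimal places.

z = -2.89

p̂ = 637/3358 = 0.18970.
Standard error under H₀: √(0.21×0.79/3358) = 0.00703.
z = (0.18970 − 0.21)/0.00703 = -0.02030/0.00703 = -2.89.
p-value = P(Z > -2.889) ≈ 0.9981. With α = 0.1, fail to reject H₀.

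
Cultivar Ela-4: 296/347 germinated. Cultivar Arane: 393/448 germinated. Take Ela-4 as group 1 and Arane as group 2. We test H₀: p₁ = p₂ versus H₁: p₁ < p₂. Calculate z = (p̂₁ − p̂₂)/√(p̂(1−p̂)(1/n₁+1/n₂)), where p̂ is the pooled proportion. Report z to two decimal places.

z = -1.00

p̂₁ = 296/347 = 0.8530, p̂₂ = 393/448 = 0.8772.
Pooled p̂ = (296+393)/(347+448) = 689/795 = 0.8667.
SE = √(p̂(1−p̂)(1/n₁+1/n₂)) = √(0.8667·0.1333·0.00511399) = √(0.00059095) = 0.0243.
z = (0.8530 − 0.8772)/0.0243 = -0.0242/0.0243 = -1.00.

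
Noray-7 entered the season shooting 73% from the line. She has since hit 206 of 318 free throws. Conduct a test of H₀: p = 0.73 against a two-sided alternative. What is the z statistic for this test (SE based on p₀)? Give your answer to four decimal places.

z = -3.3018

p̂ = 206/318 = 0.647799.
Standard error under H₀: √(0.73×0.27/318) = 0.024896.
z = (0.647799 − 0.73)/0.024896 = -0.082201/0.024896 = -3.3018.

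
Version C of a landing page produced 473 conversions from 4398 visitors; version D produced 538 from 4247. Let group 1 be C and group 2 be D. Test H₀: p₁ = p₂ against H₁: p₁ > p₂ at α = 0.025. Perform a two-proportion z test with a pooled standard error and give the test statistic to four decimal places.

z = -2.7669

p̂₁ = 473/4398 ≈ 0.1075489, p̂₂ = 538/4247 ≈ 0.1266777.
Pooled p̂ = (473+538)/(4398+4247) = 1011/8645 = 0.1169462.
SE = √(0.10327 × 0.000462836) = 0.0069135.
z = (0.1075489 − 0.1266777)/0.0069135 = -0.0191288/0.0069135 = -2.7669.
p-value = P(Z > -2.767) ≈ 0.9972; since p > α = 0.025, fail to reject H₀.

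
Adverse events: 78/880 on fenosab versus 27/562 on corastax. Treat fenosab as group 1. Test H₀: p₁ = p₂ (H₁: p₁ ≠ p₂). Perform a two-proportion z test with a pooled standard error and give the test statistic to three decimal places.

p̂₁ = 78/880 ≈ 0.088636, p̂₂ = 27/562 ≈ 0.048043.
Pooled p̂ = (78+27)/(880+562) = 105/1442 = 0.072816.
SE = √(0.0675134 × 0.00291572) = 0.014030.
z = (0.088636 − 0.048043)/0.014030 = 0.040593/0.014030 = 2.893.
p-value = 2·P(Z > 2.893) ≈ 0.0038.

z = 2.893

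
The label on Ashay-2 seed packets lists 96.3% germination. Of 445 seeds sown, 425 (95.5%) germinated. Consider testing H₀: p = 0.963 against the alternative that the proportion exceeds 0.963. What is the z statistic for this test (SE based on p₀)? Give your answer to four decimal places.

z = -0.8878

p̂ = 425/445 ≈ 0.955056.
Under H₀, SE = √(0.963·0.037/445) = √(8.00697e-05) = 0.008948.
z = (0.955056 − 0.963)/0.008948 = -0.007944/0.008948 = -0.8878.
p-value = P(Z > -0.888) ≈ 0.8127.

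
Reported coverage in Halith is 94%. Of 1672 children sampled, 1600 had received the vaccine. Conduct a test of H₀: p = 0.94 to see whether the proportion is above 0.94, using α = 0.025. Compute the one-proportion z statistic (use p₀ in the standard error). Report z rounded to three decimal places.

z = 2.916

p̂ = 1600/1672 = 0.95694.
Standard error under H₀: √(0.94×0.06/1672) = 0.00581.
z = (0.95694 − 0.94)/0.00581 = 0.01694/0.00581 = 2.916.
p-value = P(Z > 2.916) ≈ 0.0018. With α = 0.025, reject H₀.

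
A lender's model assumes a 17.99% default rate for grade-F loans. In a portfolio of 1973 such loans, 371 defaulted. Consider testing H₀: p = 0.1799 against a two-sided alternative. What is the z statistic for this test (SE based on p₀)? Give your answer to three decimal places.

z = 0.941

p̂ = 371/1973 = 0.18804.
Standard error under H₀: √(0.1799×0.8201/1973) = 0.00865.
z = (0.18804 − 0.1799)/0.00865 = 0.00814/0.00865 = 0.941.
p-value = 2·P(Z > 0.941) ≈ 0.3466.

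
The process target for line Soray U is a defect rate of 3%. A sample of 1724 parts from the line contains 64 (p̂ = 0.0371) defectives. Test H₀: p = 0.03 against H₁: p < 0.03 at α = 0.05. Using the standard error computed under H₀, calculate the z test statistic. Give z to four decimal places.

z = 1.7337

p̂ = 64/1724 ≈ 0.03712297.
Standard error under H₀: √(0.03×0.97/1724) = 0.00410845.
z = (0.03712297 − 0.03)/0.00410845 = 0.00712297/0.00410845 = 1.7337.
p-value = P(Z < 1.734) ≈ 0.9585. With α = 0.05, fail to reject H₀.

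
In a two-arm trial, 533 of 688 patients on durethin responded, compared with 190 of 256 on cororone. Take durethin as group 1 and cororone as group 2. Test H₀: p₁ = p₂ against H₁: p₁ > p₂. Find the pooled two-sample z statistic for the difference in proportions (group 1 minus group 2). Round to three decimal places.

z = 1.049

p̂₁ = 533/688 = 0.77471, p̂₂ = 190/256 = 0.74219.
Pooled p̂ = (533+190)/(688+256) = 723/944 = 0.76589.
SE = √(p̂(1−p̂)(1/n₁+1/n₂)) = √(0.76589·0.23411·0.00535974) = √(0.000961015) = 0.03100.
z = (0.77471 − 0.74219)/0.03100 = 0.03252/0.03100 = 1.049.
p-value = P(Z > 1.049) ≈ 0.1471.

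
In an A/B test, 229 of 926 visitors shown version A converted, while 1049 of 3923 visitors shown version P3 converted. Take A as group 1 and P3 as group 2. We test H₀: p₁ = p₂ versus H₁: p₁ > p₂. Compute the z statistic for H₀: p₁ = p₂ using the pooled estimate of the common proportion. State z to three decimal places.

z = -1.249

p̂₁ = 229/926 ≈ 0.247300, p̂₂ = 1049/3923 ≈ 0.267397.
Pooled p̂ = (229+1049)/(926+3923) = 1278/4849 = 0.263559.
SE = √(p̂(1−p̂)(1/n₁+1/n₂)) = √(0.263559·0.736441·0.00133482) = √(0.000259083) = 0.016096.
z = (0.247300 − 0.267397)/0.016096 = -0.020097/0.016096 = -1.249.
p-value = P(Z > -1.249) ≈ 0.8941.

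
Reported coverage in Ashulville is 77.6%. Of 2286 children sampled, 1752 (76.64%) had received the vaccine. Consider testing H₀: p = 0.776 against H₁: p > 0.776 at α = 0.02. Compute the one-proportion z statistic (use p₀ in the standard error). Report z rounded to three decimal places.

z = -1.100

p̂ = 1752/2286 ≈ 0.766404.
Under H₀, SE = √(0.776·0.224/2286) = √(7.60385e-05) = 0.008720.
z = (0.766404 − 0.776)/0.008720 = -0.009596/0.008720 = -1.100.
p-value = P(Z > -1.100) ≈ 0.8644. With α = 0.02, fail to reject H₀.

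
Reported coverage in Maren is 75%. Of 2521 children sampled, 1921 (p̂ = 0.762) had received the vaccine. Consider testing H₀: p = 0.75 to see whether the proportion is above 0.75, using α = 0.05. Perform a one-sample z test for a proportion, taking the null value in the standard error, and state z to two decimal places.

z = 1.39

p̂ = 1921/2521 = 0.76200.
SE = √(p₀(1−p₀)/n) = √(0.1875/2521) = 0.00862.
z = (0.76200 − 0.75)/0.00862 = 0.01200/0.00862 = 1.39.
p-value = P(Z > 1.391) ≈ 0.0821, so at α = 0.05 we fail to reject H₀.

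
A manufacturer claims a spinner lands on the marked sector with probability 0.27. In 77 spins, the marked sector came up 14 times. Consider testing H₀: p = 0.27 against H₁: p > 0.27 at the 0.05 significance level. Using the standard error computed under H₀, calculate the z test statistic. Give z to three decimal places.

z = -1.743

p̂ = 14/77 = 0.18182.
Standard error under H₀: √(0.27×0.73/77) = 0.05059.
z = (0.18182 − 0.27)/0.05059 = -0.08818/0.05059 = -1.743.
p-value = P(Z > -1.743) ≈ 0.9593. With α = 0.05, fail to reject H₀.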